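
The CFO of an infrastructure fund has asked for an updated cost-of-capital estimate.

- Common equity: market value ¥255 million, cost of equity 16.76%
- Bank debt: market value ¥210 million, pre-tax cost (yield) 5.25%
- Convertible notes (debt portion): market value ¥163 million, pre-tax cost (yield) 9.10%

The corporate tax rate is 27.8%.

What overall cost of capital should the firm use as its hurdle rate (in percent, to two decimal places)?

Total capital V = 255 + 210 + 163 = 628.
Equity: weight = 255/628 = 0.4061; cost = 16.76%.
Bank debt: weight = 210/628 = 0.3344; after-tax cost = 5.25% × (1 − 27.8%) = 3.7905%.
Convertible notes (debt portion): weight = 163/628 = 0.2596; after-tax cost = 9.1% × (1 − 27.8%) = 6.5702%.
WACC = 0.4061 × 16.7600% + 0.3344 × 3.7905% + 0.2596 × 6.5702% = 9.7783%.

9.78%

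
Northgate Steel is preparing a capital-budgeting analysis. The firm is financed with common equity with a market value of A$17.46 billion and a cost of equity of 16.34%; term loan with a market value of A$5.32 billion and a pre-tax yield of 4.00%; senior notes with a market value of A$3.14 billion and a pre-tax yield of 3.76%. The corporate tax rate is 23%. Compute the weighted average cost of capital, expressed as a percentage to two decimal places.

11.99%

Total capital V = 17.46 + 5.32 + 3.14 = 25.92.
Equity: weight = 17.46/25.92 = 0.6736; cost = 16.34%.
Term loan: weight = 5.32/25.92 = 0.2052; after-tax cost = 4% × (1 − 23%) = 3.0800%.
Senior notes: weight = 3.14/25.92 = 0.1211; after-tax cost = 3.76% × (1 − 23%) = 2.8952%.
WACC = 0.6736 × 16.3400% + 0.2052 × 3.0800% + 0.1211 × 2.8952% = 11.9897%.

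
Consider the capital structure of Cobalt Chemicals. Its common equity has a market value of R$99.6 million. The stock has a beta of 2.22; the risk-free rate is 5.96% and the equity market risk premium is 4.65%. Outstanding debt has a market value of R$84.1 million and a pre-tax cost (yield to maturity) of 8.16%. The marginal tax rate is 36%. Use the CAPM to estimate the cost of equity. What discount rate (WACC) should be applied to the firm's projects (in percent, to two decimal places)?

11.22%

Cost of equity via CAPM: Re = 5.96% + 2.22 × 4.65% = 16.2830%.
Total capital V = 99.6 + 84.1 = 183.7.
Equity: weight = 99.6/183.7 = 0.5422; cost = 16.283%.
Debt: weight = 84.1/183.7 = 0.4578; after-tax cost = 8.16% × (1 − 36%) = 5.2224%.
WACC = 0.5422 × 16.2830% + 0.4578 × 5.2224% = 11.2193%.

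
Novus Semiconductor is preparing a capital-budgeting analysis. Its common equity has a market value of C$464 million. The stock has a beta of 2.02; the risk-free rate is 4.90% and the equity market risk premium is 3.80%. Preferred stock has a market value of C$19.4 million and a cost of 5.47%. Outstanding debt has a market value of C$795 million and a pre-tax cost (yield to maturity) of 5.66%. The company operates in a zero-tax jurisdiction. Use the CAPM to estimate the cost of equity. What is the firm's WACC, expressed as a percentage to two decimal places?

8.17%

Cost of equity via CAPM: Re = 4.9% + 2.02 × 3.8% = 12.5760%.
Total capital V = 464 + 19.4 + 795 = 1278.4.
Equity: weight = 464/1278.4 = 0.3630; cost = 12.576%.
Preferred: weight = 19.4/1278.4 = 0.0152; cost = 5.47%.
Debt: weight = 795/1278.4 = 0.6219; after-tax cost = 5.66% × (1 − 0%) = 5.6600%.
WACC = 0.3630 × 12.5760% + 0.0152 × 5.4700% + 0.6219 × 5.6600% = 8.1673%.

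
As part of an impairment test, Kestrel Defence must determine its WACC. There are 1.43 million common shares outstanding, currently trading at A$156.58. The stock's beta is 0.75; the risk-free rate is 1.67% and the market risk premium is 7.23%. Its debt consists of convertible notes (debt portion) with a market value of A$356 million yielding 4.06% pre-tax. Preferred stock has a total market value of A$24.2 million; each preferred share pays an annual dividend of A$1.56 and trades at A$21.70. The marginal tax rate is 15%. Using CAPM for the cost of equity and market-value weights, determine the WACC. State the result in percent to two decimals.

Cost of equity via CAPM: Re = 1.67% + 0.75 × 7.23% = 7.0925%.
Cost of preferred: Rp = 1.56 / 21.7 = 7.1889%.
Market value of equity E = 156.58 × 1.43m = 223.9094m.
Total capital V = 223.9094 + 24.2 + 356 = 604.1094.
Equity: weight = 223.9094/604.1094 = 0.3706; cost = 7.0925%.
Preferred: weight = 24.2/604.1094 = 0.0401; cost = 7.1889%.
Convertible notes (debt portion): weight = 356/604.1094 = 0.5893; after-tax cost = 4.06% × (1 − 15%) = 3.4510%.
WACC = 0.3706 × 7.0925% + 0.0401 × 7.1889% + 0.5893 × 3.4510% = 4.9504%.

4.95%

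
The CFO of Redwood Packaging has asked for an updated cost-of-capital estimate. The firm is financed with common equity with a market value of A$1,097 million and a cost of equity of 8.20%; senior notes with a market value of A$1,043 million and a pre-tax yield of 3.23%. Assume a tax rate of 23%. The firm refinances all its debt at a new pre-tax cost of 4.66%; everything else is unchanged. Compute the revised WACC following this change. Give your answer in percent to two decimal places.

5.95%

After the change:
Total capital V = 1097 + 1043 = 2140.
Equity: weight = 1097/2140 = 0.5126; cost = 8.2%.
Senior notes: weight = 1043/2140 = 0.4874; after-tax cost = 4.66% × (1 − 23%) = 3.5882%.
WACC = 0.5126 × 8.2000% + 0.4874 × 3.5882% = 5.9523%.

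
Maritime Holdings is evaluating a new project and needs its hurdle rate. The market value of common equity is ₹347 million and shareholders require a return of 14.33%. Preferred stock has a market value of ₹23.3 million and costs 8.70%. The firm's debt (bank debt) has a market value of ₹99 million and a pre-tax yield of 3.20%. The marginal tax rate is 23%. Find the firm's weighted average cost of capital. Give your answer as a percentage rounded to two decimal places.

11.55%

Total capital V = 347 + 23.3 + 99 = 469.3.
Equity: weight = 347/469.3 = 0.7394; cost = 14.33%.
Preferred: weight = 23.3/469.3 = 0.0496; cost = 8.7%.
Bank debt: weight = 99/469.3 = 0.2110; after-tax cost = 3.2% × (1 − 23%) = 2.4640%.
WACC = 0.7394 × 14.3300% + 0.0496 × 8.7000% + 0.2110 × 2.4640% = 11.5473%.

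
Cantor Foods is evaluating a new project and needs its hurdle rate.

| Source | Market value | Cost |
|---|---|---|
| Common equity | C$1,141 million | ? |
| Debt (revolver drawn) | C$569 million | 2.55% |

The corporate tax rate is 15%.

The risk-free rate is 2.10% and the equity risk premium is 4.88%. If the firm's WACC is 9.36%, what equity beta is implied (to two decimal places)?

2.22

Total capital V = 1141 + 569 = 1710.
Equity weight = 1141/1710 = 0.6673.
Revolver drawn weight = 569/1710 = 0.3327.
Debt contribution = 0.3327 × 2.55% × (1 − 15%) = 0.7212%.
Required equity contribution = 9.36% − 0.7212% = 8.6388%  ⇒  Re = 12.9468%.
CAPM: 12.9468% = 2.1% + β × 4.88%  ⇒  β = 2.2227.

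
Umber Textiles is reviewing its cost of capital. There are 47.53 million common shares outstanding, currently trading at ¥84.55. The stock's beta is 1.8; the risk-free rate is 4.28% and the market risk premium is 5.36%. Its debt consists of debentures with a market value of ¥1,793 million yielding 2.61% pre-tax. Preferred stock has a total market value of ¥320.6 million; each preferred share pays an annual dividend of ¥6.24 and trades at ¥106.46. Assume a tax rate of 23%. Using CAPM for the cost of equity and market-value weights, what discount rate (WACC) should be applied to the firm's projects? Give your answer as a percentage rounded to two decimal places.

Cost of equity via CAPM: Re = 4.28% + 1.8 × 5.36% = 13.9280%.
Cost of preferred: Rp = 6.24 / 106.46 = 5.8614%.
Market value of equity E = 84.55 × 47.53m = 4018.6615m.
Total capital V = 4018.6615 + 320.6 + 1793 = 6132.2615.
Equity: weight = 4018.6615/6132.2615 = 0.6553; cost = 13.928%.
Preferred: weight = 320.6/6132.2615 = 0.0523; cost = 5.8614%.
Debentures: weight = 1793/6132.2615 = 0.2924; after-tax cost = 2.61% × (1 − 23%) = 2.0097%.
WACC = 0.6553 × 13.9280% + 0.0523 × 5.8614% + 0.2924 × 2.0097% = 10.0215%.

10.02%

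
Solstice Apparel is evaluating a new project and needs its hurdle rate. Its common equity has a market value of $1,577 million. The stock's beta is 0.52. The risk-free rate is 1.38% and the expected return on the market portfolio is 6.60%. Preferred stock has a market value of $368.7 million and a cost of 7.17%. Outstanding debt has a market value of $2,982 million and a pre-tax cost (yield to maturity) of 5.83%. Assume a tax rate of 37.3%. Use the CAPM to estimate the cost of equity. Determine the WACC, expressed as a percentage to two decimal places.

4.06%

Market risk premium = 6.6% − 1.38% = 5.22%.
Cost of equity via CAPM: Re = 1.38% + 0.52 × 5.22% = 4.0944%.
Total capital V = 1577 + 368.7 + 2982 = 4927.7.
Equity: weight = 1577/4927.7 = 0.3200; cost = 4.0944%.
Preferred: weight = 368.7/4927.7 = 0.0748; cost = 7.17%.
Debt: weight = 2982/4927.7 = 0.6052; after-tax cost = 5.83% × (1 − 37.3%) = 3.6554%.
WACC = 0.3200 × 4.0944% + 0.0748 × 7.1700% + 0.6052 × 3.6554% = 4.0589%.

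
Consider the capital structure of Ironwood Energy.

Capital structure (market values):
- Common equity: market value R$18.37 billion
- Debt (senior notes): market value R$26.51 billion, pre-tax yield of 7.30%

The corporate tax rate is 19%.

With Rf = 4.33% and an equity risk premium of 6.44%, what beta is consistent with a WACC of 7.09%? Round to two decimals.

Total capital V = 18.37 + 26.51 = 44.88.
Equity weight = 18.37/44.88 = 0.4093.
Senior notes weight = 26.51/44.88 = 0.5907.
Debt contribution = 0.5907 × 7.3% × (1 − 19%) = 3.4927%.
Required equity contribution = 7.09% − 3.4927% = 3.5973%  ⇒  Re = 8.7885%.
CAPM: 8.7885% = 4.33% + β × 6.44%  ⇒  β = 0.6923.

0.69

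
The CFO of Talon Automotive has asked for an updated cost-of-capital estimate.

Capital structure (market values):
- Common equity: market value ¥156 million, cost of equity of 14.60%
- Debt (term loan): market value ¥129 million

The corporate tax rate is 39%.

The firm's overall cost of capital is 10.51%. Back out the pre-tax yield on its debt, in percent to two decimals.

Total capital V = 156 + 129 = 285.
Equity weight = 156/285 = 0.5474.
Term loan weight = 129/285 = 0.4526.
Equity contribution = 0.5474 × 14.6% = 7.9916%.
Remaining for debt = 10.51% − 7.9916% = 2.5184%.
Rd × (1 − 39%) × 0.4526 = 2.5184%  ⇒  Rd = 9.1212%.

9.12%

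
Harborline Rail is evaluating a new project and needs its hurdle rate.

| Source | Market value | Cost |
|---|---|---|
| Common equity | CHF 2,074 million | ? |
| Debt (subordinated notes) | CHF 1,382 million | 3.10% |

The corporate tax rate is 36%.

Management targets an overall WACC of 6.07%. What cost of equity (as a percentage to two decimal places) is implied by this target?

8.79%

Total capital V = 2074 + 1382 = 3456.
Equity weight = 2074/3456 = 0.6001.
Subordinated notes weight = 1382/3456 = 0.3999.
Debt contribution = 0.3999 × 3.1% × (1 − 36%) = 0.7934%.
Required equity contribution = 6.07% − 0.7934% = 5.2766%.
Re = 5.2766% / 0.6001 = 8.7927%.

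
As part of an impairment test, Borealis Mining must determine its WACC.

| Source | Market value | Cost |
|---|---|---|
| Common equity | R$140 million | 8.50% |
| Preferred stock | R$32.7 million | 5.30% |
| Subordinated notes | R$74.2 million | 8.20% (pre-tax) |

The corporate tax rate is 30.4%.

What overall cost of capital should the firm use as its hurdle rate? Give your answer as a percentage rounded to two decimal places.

Total capital V = 140 + 32.7 + 74.2 = 246.9.
Equity: weight = 140/246.9 = 0.5670; cost = 8.5%.
Preferred: weight = 32.7/246.9 = 0.1324; cost = 5.3%.
Subordinated notes: weight = 74.2/246.9 = 0.3005; after-tax cost = 8.2% × (1 − 30.4%) = 5.7072%.
WACC = 0.5670 × 8.5000% + 0.1324 × 5.3000% + 0.3005 × 5.7072% = 7.2369%.

7.24%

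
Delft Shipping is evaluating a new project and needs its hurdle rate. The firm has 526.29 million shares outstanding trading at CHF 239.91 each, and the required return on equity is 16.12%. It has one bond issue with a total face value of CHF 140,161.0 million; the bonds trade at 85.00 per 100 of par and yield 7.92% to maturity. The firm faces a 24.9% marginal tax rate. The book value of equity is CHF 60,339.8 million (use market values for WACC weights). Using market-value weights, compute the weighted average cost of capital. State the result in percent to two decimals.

11.18%

Market value of equity E = 239.91 × 526.29m = 126262.2339m. Market value of debt D = 140161m × 85.0/100 = 119136.85m.
Total capital V = 126262.2339 + 119136.85 = 245399.0839.
Equity: weight = 126262.2339/245399.0839 = 0.5145; cost = 16.12%.
Bonds outstanding: weight = 119136.85/245399.0839 = 0.4855; after-tax cost = 7.92% × (1 − 24.9%) = 5.9479%.
WACC = 0.5145 × 16.1200% + 0.4855 × 5.9479% = 11.1816%.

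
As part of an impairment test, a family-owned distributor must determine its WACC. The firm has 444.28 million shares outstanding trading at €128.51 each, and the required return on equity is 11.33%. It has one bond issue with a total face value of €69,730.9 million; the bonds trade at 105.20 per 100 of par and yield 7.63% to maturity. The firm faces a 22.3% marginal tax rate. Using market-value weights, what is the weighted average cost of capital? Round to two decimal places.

8.29%

Market value of equity E = 128.51 × 444.28m = 57094.4228m. Market value of debt D = 69730.9m × 105.2/100 = 73356.9068m.
Total capital V = 57094.4228 + 73356.9068 = 130451.3296.
Equity: weight = 57094.4228/130451.3296 = 0.4377; cost = 11.33%.
Bonds outstanding: weight = 73356.9068/130451.3296 = 0.5623; after-tax cost = 7.63% × (1 − 22.3%) = 5.9285%.
WACC = 0.4377 × 11.3300% + 0.5623 × 5.9285% = 8.2926%.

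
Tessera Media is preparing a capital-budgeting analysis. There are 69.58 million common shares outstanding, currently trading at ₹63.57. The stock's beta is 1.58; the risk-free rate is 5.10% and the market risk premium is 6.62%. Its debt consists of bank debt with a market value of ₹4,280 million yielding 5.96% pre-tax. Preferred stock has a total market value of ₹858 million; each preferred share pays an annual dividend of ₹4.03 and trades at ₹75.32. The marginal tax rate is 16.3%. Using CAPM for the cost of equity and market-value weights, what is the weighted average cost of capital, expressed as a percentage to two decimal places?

Cost of equity via CAPM: Re = 5.1% + 1.58 × 6.62% = 15.5596%.
Cost of preferred: Rp = 4.03 / 75.32 = 5.3505%.
Market value of equity E = 63.57 × 69.58m = 4423.2006m.
Total capital V = 4423.2006 + 858 + 4280 = 9561.2006.
Equity: weight = 4423.2006/9561.2006 = 0.4626; cost = 15.5596%.
Preferred: weight = 858/9561.2006 = 0.0897; cost = 5.3505%.
Bank debt: weight = 4280/9561.2006 = 0.4476; after-tax cost = 5.96% × (1 − 16.3%) = 4.9885%.
WACC = 0.4626 × 15.5596% + 0.0897 × 5.3505% + 0.4476 × 4.9885% = 9.9114%.

9.91%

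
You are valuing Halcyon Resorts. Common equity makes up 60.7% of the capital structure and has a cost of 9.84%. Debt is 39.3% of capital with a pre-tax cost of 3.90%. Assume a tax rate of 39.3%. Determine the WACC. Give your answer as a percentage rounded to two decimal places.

6.90%

After-tax cost of debt = 3.9% × (1 − 39.3%) = 2.3673%.
WACC = 0.607 × 9.8400% + 0.393 × 2.3673% = 6.9032%.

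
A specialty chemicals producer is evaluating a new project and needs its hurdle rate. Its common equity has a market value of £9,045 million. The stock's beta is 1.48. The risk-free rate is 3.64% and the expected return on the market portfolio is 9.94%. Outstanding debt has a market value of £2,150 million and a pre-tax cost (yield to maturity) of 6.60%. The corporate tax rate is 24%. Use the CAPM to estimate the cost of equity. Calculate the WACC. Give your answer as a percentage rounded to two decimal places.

11.44%

Market risk premium = 9.94% − 3.64% = 6.3%.
Cost of equity via CAPM: Re = 3.64% + 1.48 × 6.3% = 12.9640%.
Total capital V = 9045 + 2150 = 11195.
Equity: weight = 9045/11195 = 0.8079; cost = 12.964%.
Debt: weight = 2150/11195 = 0.1921; after-tax cost = 6.6% × (1 − 24%) = 5.0160%.
WACC = 0.8079 × 12.9640% + 0.1921 × 5.0160% = 11.4376%.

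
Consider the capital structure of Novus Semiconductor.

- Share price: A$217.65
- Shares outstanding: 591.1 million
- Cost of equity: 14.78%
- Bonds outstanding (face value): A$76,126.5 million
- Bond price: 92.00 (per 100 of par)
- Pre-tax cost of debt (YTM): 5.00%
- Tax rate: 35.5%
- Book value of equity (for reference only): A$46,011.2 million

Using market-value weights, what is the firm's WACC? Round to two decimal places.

10.71%

Market value of equity E = 217.65 × 591.1m = 128652.915m. Market value of debt D = 76126.5m × 92.0/100 = 70036.38m.
Total capital V = 128652.915 + 70036.38 = 198689.295.
Equity: weight = 128652.915/198689.295 = 0.6475; cost = 14.78%.
Bonds outstanding: weight = 70036.38/198689.295 = 0.3525; after-tax cost = 5% × (1 − 35.5%) = 3.2250%.
WACC = 0.6475 × 14.7800% + 0.3525 × 3.2250% = 10.7070%.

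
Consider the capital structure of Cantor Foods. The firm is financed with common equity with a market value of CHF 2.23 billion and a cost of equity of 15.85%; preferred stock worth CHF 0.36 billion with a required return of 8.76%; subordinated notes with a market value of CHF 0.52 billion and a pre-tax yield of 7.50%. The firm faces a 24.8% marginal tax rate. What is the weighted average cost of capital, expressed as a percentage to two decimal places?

13.32%

Total capital V = 2.23 + 0.36 + 0.52 = 3.11.
Equity: weight = 2.23/3.11 = 0.7170; cost = 15.85%.
Preferred: weight = 0.36/3.11 = 0.1158; cost = 8.76%.
Subordinated notes: weight = 0.52/3.11 = 0.1672; after-tax cost = 7.5% × (1 − 24.8%) = 5.6400%.
WACC = 0.7170 × 15.8500% + 0.1158 × 8.7600% + 0.1672 × 5.6400% = 13.3222%.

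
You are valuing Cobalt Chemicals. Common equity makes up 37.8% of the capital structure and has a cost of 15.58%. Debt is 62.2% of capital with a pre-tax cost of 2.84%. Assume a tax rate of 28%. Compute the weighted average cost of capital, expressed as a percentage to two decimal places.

7.16%

After-tax cost of debt = 2.84% × (1 − 28%) = 2.0448%.
WACC = 0.378 × 15.5800% + 0.622 × 2.0448% = 7.1611%.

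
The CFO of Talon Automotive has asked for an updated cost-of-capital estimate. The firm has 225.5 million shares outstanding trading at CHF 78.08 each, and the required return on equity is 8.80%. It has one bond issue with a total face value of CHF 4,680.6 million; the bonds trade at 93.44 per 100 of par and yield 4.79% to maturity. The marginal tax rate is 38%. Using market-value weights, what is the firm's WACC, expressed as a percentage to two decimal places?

Market value of equity E = 78.08 × 225.5m = 17607.04m. Market value of debt D = 4680.6m × 93.44/100 = 4373.55264m.
Total capital V = 17607.04 + 4373.55264 = 21980.59264.
Equity: weight = 17607.04/21980.59264 = 0.8010; cost = 8.8%.
Bonds outstanding: weight = 4373.55264/21980.59264 = 0.1990; after-tax cost = 4.79% × (1 − 38%) = 2.9698%.
WACC = 0.8010 × 8.8000% + 0.1990 × 2.9698% = 7.6399%.

7.64%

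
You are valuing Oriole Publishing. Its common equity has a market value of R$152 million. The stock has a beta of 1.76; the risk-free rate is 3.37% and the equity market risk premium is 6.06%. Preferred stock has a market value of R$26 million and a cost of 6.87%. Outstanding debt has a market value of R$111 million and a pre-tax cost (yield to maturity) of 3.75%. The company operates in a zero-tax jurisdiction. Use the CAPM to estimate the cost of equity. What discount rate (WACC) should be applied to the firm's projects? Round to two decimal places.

Cost of equity via CAPM: Re = 3.37% + 1.76 × 6.06% = 14.0356%.
Total capital V = 152 + 26 + 111 = 289.
Equity: weight = 152/289 = 0.5260; cost = 14.0356%.
Preferred: weight = 26/289 = 0.0900; cost = 6.87%.
Debt: weight = 111/289 = 0.3841; after-tax cost = 3.75% × (1 − 0%) = 3.7500%.
WACC = 0.5260 × 14.0356% + 0.0900 × 6.8700% + 0.3841 × 3.7500% = 9.4404%.

9.44%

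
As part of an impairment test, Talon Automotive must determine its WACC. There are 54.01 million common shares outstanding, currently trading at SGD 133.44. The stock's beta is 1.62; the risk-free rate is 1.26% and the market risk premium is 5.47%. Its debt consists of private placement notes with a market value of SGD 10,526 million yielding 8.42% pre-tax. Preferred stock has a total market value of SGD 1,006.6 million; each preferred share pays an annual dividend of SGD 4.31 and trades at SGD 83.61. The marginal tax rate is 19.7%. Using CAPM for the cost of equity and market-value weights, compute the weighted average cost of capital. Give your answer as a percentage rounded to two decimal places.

7.97%

Cost of equity via CAPM: Re = 1.26% + 1.62 × 5.47% = 10.1214%.
Cost of preferred: Rp = 4.31 / 83.61 = 5.1549%.
Market value of equity E = 133.44 × 54.01m = 7207.0944m.
Total capital V = 7207.0944 + 1006.6 + 10526 = 18739.6944.
Equity: weight = 7207.0944/18739.6944 = 0.3846; cost = 10.1214%.
Preferred: weight = 1006.6/18739.6944 = 0.0537; cost = 5.1549%.
Private placement notes: weight = 10526/18739.6944 = 0.5617; after-tax cost = 8.42% × (1 − 19.7%) = 6.7613%.
WACC = 0.3846 × 10.1214% + 0.0537 × 5.1549% + 0.5617 × 6.7613% = 7.9673%.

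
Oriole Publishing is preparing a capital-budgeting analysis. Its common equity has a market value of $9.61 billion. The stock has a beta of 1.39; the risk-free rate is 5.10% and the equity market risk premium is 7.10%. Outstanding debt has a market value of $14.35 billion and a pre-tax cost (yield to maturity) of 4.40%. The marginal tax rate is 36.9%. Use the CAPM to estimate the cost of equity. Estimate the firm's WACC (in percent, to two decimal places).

Cost of equity via CAPM: Re = 5.1% + 1.39 × 7.1% = 14.9690%.
Total capital V = 9.61 + 14.35 = 23.96.
Equity: weight = 9.61/23.96 = 0.4011; cost = 14.969%.
Debt: weight = 14.35/23.96 = 0.5989; after-tax cost = 4.4% × (1 − 36.9%) = 2.7764%.
WACC = 0.4011 × 14.9690% + 0.5989 × 2.7764% = 7.6667%.

7.67%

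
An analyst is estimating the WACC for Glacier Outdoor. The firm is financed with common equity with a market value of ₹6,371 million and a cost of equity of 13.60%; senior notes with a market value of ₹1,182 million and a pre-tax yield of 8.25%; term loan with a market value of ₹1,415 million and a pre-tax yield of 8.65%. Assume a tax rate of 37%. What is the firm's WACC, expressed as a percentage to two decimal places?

11.21%

Total capital V = 6371 + 1182 + 1415 = 8968.
Equity: weight = 6371/8968 = 0.7104; cost = 13.6%.
Senior notes: weight = 1182/8968 = 0.1318; after-tax cost = 8.25% × (1 − 37%) = 5.1975%.
Term loan: weight = 1415/8968 = 0.1578; after-tax cost = 8.65% × (1 − 37%) = 5.4495%.
WACC = 0.7104 × 13.6000% + 0.1318 × 5.1975% + 0.1578 × 5.4495% = 11.2065%.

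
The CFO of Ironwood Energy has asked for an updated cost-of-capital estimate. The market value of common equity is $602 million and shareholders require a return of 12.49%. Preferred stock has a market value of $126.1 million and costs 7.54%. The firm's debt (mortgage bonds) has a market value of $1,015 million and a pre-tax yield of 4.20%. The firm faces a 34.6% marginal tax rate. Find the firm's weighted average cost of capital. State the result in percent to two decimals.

Total capital V = 602 + 126.1 + 1015 = 1743.1.
Equity: weight = 602/1743.1 = 0.3454; cost = 12.49%.
Preferred: weight = 126.1/1743.1 = 0.0723; cost = 7.54%.
Mortgage bonds: weight = 1015/1743.1 = 0.5823; after-tax cost = 4.2% × (1 − 34.6%) = 2.7468%.
WACC = 0.3454 × 12.4900% + 0.0723 × 7.5400% + 0.5823 × 2.7468% = 6.4585%.

6.46%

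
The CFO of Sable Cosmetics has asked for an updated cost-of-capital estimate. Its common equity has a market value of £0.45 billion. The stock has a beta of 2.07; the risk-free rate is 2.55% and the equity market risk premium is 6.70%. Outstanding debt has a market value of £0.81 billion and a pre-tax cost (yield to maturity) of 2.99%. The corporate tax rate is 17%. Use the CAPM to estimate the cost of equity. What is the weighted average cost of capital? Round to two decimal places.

7.46%

Cost of equity via CAPM: Re = 2.55% + 2.07 × 6.7% = 16.4190%.
Total capital V = 0.45 + 0.81 = 1.26.
Equity: weight = 0.45/1.26 = 0.3571; cost = 16.419%.
Debt: weight = 0.81/1.26 = 0.6429; after-tax cost = 2.99% × (1 − 17%) = 2.4817%.
WACC = 0.3571 × 16.4190% + 0.6429 × 2.4817% = 7.4593%.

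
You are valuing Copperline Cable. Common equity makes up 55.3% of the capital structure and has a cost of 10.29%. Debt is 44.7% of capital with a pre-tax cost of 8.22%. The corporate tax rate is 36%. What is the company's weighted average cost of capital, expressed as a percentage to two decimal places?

After-tax cost of debt = 8.22% × (1 − 36%) = 5.2608%.
WACC = 0.553 × 10.2900% + 0.447 × 5.2608% = 8.0419%.

8.04%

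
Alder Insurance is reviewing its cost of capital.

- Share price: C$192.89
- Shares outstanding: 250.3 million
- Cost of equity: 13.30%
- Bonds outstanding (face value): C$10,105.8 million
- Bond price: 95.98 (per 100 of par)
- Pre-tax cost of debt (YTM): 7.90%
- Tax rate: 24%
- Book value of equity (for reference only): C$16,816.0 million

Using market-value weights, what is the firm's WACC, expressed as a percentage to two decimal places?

12.08%

Market value of equity E = 192.89 × 250.3m = 48280.367m. Market value of debt D = 10105.8m × 95.98/100 = 9699.54684m.
Total capital V = 48280.367 + 9699.54684 = 57979.91384.
Equity: weight = 48280.367/57979.91384 = 0.8327; cost = 13.3%.
Bonds outstanding: weight = 9699.54684/57979.91384 = 0.1673; after-tax cost = 7.9% × (1 − 24%) = 6.0040%.
WACC = 0.8327 × 13.3000% + 0.1673 × 6.0040% = 12.0794%.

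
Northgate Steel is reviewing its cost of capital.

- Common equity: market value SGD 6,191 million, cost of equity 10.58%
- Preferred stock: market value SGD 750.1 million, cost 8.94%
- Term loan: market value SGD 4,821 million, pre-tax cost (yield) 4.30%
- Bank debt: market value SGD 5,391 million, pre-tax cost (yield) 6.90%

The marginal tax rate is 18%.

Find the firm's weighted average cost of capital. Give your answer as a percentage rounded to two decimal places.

6.98%

Total capital V = 6191 + 750.1 + 4821 + 5391 = 17153.1.
Equity: weight = 6191/17153.1 = 0.3609; cost = 10.58%.
Preferred: weight = 750.1/17153.1 = 0.0437; cost = 8.94%.
Term loan: weight = 4821/17153.1 = 0.2811; after-tax cost = 4.3% × (1 − 18%) = 3.5260%.
Bank debt: weight = 5391/17153.1 = 0.3143; after-tax cost = 6.9% × (1 − 18%) = 5.6580%.
WACC = 0.3609 × 10.5800% + 0.0437 × 8.9400% + 0.2811 × 3.5260% + 0.3143 × 5.6580% = 6.9788%.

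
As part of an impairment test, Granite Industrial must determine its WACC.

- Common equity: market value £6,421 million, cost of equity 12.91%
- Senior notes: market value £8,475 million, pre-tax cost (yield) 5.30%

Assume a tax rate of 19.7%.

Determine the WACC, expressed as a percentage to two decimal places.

7.99%

Total capital V = 6421 + 8475 = 14896.
Equity: weight = 6421/14896 = 0.4311; cost = 12.91%.
Senior notes: weight = 8475/14896 = 0.5689; after-tax cost = 5.3% × (1 − 19.7%) = 4.2559%.
WACC = 0.4311 × 12.9100% + 0.5689 × 4.2559% = 7.9863%.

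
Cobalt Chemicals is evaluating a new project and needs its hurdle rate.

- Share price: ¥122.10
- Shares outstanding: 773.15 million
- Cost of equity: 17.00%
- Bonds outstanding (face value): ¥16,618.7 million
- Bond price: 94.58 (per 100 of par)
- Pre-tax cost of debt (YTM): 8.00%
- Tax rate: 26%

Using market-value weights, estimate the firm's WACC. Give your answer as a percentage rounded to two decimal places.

15.42%

Market value of equity E = 122.1 × 773.15m = 94401.615m. Market value of debt D = 16618.7m × 94.58/100 = 15717.96646m.
Total capital V = 94401.615 + 15717.96646 = 110119.58146.
Equity: weight = 94401.615/110119.58146 = 0.8573; cost = 17%.
Bonds outstanding: weight = 15717.96646/110119.58146 = 0.1427; after-tax cost = 8% × (1 − 26%) = 5.9200%.
WACC = 0.8573 × 17.0000% + 0.1427 × 5.9200% = 15.4185%.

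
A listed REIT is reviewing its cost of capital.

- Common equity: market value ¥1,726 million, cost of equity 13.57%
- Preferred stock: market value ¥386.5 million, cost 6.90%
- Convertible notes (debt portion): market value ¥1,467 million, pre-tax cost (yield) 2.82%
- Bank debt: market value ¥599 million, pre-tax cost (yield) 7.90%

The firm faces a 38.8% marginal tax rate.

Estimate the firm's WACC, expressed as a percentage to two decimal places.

7.54%

Total capital V = 1726 + 386.5 + 1467 + 599 = 4178.5.
Equity: weight = 1726/4178.5 = 0.4131; cost = 13.57%.
Preferred: weight = 386.5/4178.5 = 0.0925; cost = 6.9%.
Convertible notes (debt portion): weight = 1467/4178.5 = 0.3511; after-tax cost = 2.82% × (1 − 38.8%) = 1.7258%.
Bank debt: weight = 599/4178.5 = 0.1434; after-tax cost = 7.9% × (1 − 38.8%) = 4.8348%.
WACC = 0.4131 × 13.5700% + 0.0925 × 6.9000% + 0.3511 × 1.7258% + 0.1434 × 4.8348% = 7.5425%.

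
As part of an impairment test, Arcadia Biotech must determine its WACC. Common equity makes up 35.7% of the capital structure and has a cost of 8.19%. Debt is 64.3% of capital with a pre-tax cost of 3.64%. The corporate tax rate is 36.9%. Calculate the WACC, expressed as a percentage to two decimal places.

After-tax cost of debt = 3.64% × (1 − 36.9%) = 2.2968%.
WACC = 0.357 × 8.1900% + 0.643 × 2.2968% = 4.4007%.

4.40%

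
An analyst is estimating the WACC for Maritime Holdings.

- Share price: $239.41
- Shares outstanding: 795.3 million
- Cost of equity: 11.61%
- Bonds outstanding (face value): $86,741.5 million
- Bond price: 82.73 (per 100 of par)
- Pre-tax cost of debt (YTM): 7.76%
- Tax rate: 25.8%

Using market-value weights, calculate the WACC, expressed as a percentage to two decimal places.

Market value of equity E = 239.41 × 795.3m = 190402.773m. Market value of debt D = 86741.5m × 82.73/100 = 71761.24295m.
Total capital V = 190402.773 + 71761.24295 = 262164.01595.
Equity: weight = 190402.773/262164.01595 = 0.7263; cost = 11.61%.
Bonds outstanding: weight = 71761.24295/262164.01595 = 0.2737; after-tax cost = 7.76% × (1 − 25.8%) = 5.7579%.
WACC = 0.7263 × 11.6100% + 0.2737 × 5.7579% = 10.0081%.

10.01%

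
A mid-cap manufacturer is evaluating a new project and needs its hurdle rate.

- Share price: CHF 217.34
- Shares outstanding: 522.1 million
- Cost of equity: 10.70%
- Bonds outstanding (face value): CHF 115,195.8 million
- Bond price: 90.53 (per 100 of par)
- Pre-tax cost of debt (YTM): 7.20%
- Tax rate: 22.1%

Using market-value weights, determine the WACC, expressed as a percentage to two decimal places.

8.26%

Market value of equity E = 217.34 × 522.1m = 113473.214m. Market value of debt D = 115195.8m × 90.53/100 = 104286.75774m.
Total capital V = 113473.214 + 104286.75774 = 217759.97174.
Equity: weight = 113473.214/217759.97174 = 0.5211; cost = 10.7%.
Bonds outstanding: weight = 104286.75774/217759.97174 = 0.4789; after-tax cost = 7.2% × (1 − 22.1%) = 5.6088%.
WACC = 0.5211 × 10.7000% + 0.4789 × 5.6088% = 8.2618%.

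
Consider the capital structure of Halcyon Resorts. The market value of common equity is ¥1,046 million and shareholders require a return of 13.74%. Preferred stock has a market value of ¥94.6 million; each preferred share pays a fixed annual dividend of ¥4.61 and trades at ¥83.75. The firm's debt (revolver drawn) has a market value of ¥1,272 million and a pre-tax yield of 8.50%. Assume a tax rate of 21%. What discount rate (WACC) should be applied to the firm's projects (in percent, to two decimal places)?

9.71%

Cost of preferred: Rp = 4.61 / 83.75 = 5.5045%.
Total capital V = 1046 + 94.6 + 1272 = 2412.6.
Equity: weight = 1046/2412.6 = 0.4336; cost = 13.74%.
Preferred: weight = 94.6/2412.6 = 0.0392; cost = 5.5045%.
Revolver drawn: weight = 1272/2412.6 = 0.5272; after-tax cost = 8.5% × (1 − 21%) = 6.7150%.
WACC = 0.4336 × 13.7400% + 0.0392 × 5.5045% + 0.5272 × 6.7150% = 9.7133%.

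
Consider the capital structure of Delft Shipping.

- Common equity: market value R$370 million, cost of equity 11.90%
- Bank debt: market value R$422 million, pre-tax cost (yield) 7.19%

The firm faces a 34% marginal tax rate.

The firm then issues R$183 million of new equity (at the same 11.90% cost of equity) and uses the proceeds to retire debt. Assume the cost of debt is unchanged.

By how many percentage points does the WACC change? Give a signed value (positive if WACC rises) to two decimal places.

Current WACC:
Total capital V = 370 + 422 = 792.
Equity: weight = 370/792 = 0.4672; cost = 11.9%.
Bank debt: weight = 422/792 = 0.5328; after-tax cost = 7.19% × (1 − 34%) = 4.7454%.
WACC = 0.4672 × 11.9000% + 0.5328 × 4.7454% = 8.0878%.
After the change:
Total capital V = 553 + 239 = 792.
Equity: weight = 553/792 = 0.6982; cost = 11.9%.
Bank debt: weight = 239/792 = 0.3018; after-tax cost = 7.19% × (1 − 34%) = 4.7454%.
WACC = 0.6982 × 11.9000% + 0.3018 × 4.7454% = 9.7410%.
Change in WACC = 9.7410% − 8.0878% = 1.6531 pp.

+1.65 pp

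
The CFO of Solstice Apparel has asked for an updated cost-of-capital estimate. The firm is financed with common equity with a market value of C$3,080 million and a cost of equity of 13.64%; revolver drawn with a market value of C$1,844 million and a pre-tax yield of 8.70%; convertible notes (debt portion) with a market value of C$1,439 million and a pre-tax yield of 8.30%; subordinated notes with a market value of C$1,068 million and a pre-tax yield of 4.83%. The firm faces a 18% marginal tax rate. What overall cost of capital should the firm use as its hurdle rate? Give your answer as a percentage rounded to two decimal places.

9.31%

Total capital V = 3080 + 1844 + 1439 + 1068 = 7431.
Equity: weight = 3080/7431 = 0.4145; cost = 13.64%.
Revolver drawn: weight = 1844/7431 = 0.2481; after-tax cost = 8.7% × (1 − 18%) = 7.1340%.
Convertible notes (debt portion): weight = 1439/7431 = 0.1936; after-tax cost = 8.3% × (1 − 18%) = 6.8060%.
Subordinated notes: weight = 1068/7431 = 0.1437; after-tax cost = 4.83% × (1 − 18%) = 3.9606%.
WACC = 0.4145 × 13.6400% + 0.2481 × 7.1340% + 0.1936 × 6.8060% + 0.1437 × 3.9606% = 9.3110%.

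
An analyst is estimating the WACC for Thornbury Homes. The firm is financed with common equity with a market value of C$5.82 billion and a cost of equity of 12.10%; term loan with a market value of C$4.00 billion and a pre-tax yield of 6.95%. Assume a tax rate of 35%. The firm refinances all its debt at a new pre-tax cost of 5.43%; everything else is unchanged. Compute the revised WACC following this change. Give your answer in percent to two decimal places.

After the change:
Total capital V = 5.82 + 4 = 9.82.
Equity: weight = 5.82/9.82 = 0.5927; cost = 12.1%.
Term loan: weight = 4/9.82 = 0.4073; after-tax cost = 5.43% × (1 − 35%) = 3.5295%.
WACC = 0.5927 × 12.1000% + 0.4073 × 3.5295% = 8.6090%.

8.61%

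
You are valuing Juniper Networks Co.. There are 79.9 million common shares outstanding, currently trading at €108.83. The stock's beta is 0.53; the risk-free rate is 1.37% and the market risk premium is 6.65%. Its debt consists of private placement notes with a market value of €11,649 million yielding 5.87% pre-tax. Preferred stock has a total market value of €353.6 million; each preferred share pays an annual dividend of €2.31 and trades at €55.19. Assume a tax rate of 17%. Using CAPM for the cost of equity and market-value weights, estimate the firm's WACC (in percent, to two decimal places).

Cost of equity via CAPM: Re = 1.37% + 0.53 × 6.65% = 4.8945%.
Cost of preferred: Rp = 2.31 / 55.19 = 4.1855%.
Market value of equity E = 108.83 × 79.9m = 8695.517m.
Total capital V = 8695.517 + 353.6 + 11649 = 20698.117.
Equity: weight = 8695.517/20698.117 = 0.4201; cost = 4.8945%.
Preferred: weight = 353.6/20698.117 = 0.0171; cost = 4.1855%.
Private placement notes: weight = 11649/20698.117 = 0.5628; after-tax cost = 5.87% × (1 − 17%) = 4.8721%.
WACC = 0.4201 × 4.8945% + 0.0171 × 4.1855% + 0.5628 × 4.8721% = 4.8698%.

4.87%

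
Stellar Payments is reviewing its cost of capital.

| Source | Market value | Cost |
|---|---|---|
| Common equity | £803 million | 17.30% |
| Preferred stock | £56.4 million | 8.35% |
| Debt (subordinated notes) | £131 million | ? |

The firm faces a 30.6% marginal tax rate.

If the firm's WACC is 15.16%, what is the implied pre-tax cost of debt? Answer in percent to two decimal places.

Total capital V = 803 + 56.4 + 131 = 990.4.
Equity weight = 803/990.4 = 0.8108.
Preferred weight = 56.4/990.4 = 0.0569.
Subordinated notes weight = 131/990.4 = 0.1323.
Equity contribution = 0.8108 × 17.3% = 14.0266%.
Preferred contribution = 0.0569 × 8.35% = 0.4755%.
Remaining for debt = 15.16% − 14.5021% = 0.6579%.
Rd × (1 − 30.6%) × 0.1323 = 0.6579%  ⇒  Rd = 7.1675%.

7.17%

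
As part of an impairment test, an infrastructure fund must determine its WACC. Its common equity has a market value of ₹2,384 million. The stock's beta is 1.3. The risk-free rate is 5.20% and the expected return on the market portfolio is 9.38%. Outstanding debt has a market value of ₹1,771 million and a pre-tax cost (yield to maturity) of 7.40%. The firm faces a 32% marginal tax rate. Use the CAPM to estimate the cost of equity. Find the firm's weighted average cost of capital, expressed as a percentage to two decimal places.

Market risk premium = 9.38% − 5.2% = 4.18%.
Cost of equity via CAPM: Re = 5.2% + 1.3 × 4.18% = 10.6340%.
Total capital V = 2384 + 1771 = 4155.
Equity: weight = 2384/4155 = 0.5738; cost = 10.634%.
Debt: weight = 1771/4155 = 0.4262; after-tax cost = 7.4% × (1 − 32%) = 5.0320%.
WACC = 0.5738 × 10.6340% + 0.4262 × 5.0320% = 8.2462%.

8.25%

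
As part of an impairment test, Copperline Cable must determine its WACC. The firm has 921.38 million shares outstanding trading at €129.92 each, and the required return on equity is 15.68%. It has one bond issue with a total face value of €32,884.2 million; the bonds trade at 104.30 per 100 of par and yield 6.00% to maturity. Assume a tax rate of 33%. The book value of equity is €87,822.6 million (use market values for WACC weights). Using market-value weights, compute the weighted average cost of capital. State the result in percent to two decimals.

13.08%

Market value of equity E = 129.92 × 921.38m = 119705.6896m. Market value of debt D = 32884.2m × 104.3/100 = 34298.2206m.
Total capital V = 119705.6896 + 34298.2206 = 154003.9102.
Equity: weight = 119705.6896/154003.9102 = 0.7773; cost = 15.68%.
Bonds outstanding: weight = 34298.2206/154003.9102 = 0.2227; after-tax cost = 6% × (1 − 33%) = 4.0200%.
WACC = 0.7773 × 15.6800% + 0.2227 × 4.0200% = 13.0832%.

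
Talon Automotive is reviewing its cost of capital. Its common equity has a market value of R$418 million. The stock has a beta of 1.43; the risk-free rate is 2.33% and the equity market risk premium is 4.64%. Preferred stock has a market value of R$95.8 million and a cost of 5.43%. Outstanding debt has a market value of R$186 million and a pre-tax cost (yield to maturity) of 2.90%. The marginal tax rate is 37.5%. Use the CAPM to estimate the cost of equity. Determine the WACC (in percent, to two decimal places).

Cost of equity via CAPM: Re = 2.33% + 1.43 × 4.64% = 8.9652%.
Total capital V = 418 + 95.8 + 186 = 699.8.
Equity: weight = 418/699.8 = 0.5973; cost = 8.9652%.
Preferred: weight = 95.8/699.8 = 0.1369; cost = 5.43%.
Debt: weight = 186/699.8 = 0.2658; after-tax cost = 2.9% × (1 − 37.5%) = 1.8125%.
WACC = 0.5973 × 8.9652% + 0.1369 × 5.4300% + 0.2658 × 1.8125% = 6.5801%.

6.58%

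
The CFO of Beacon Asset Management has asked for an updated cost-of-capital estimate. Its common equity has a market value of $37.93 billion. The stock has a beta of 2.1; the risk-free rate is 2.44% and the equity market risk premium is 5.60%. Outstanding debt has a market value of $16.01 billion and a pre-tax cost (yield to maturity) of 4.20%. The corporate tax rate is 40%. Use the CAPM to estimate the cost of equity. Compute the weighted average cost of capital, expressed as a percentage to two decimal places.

Cost of equity via CAPM: Re = 2.44% + 2.1 × 5.6% = 14.2000%.
Total capital V = 37.93 + 16.01 = 53.94.
Equity: weight = 37.93/53.94 = 0.7032; cost = 14.2%.
Debt: weight = 16.01/53.94 = 0.2968; after-tax cost = 4.2% × (1 − 40%) = 2.5200%.
WACC = 0.7032 × 14.2000% + 0.2968 × 2.5200% = 10.7332%.

10.73%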